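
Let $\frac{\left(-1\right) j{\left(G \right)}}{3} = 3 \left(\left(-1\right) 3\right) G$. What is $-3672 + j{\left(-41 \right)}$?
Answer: $-4779$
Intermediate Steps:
$j{\left(G \right)} = 27 G$ ($j{\left(G \right)} = - 3 \cdot 3 \left(\left(-1\right) 3\right) G = - 3 \cdot 3 \left(-3\right) G = - 3 \left(- 9 G\right) = 27 G$)
$-3672 + j{\left(-41 \right)} = -3672 + 27 \left(-41\right) = -3672 - 1107 = -4779$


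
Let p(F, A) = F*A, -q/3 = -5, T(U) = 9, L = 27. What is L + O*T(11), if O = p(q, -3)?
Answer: -378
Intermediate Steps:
q = 15 (q = -3*(-5) = 15)
p(F, A) = A*F
O = -45 (O = -3*15 = -45)
L + O*T(11) = 27 - 45*9 = 27 - 405 = -378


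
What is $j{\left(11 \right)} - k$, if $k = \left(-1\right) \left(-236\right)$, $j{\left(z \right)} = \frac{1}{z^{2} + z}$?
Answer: $- \frac{31151}{132} \approx -235.99$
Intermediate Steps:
$j{\left(z \right)} = \frac{1}{z + z^{2}}$
$k = 236$
$j{\left(11 \right)} - k = \frac{1}{11 \left(1 + 11\right)} - 236 = \frac{1}{11 \cdot 12} - 236 = \frac{1}{11} \cdot \frac{1}{12} - 236 = \frac{1}{132} - 236 = - \frac{31151}{132}$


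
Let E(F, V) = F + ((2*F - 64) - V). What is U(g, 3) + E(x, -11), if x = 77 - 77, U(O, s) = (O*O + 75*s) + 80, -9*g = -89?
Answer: 28333/81 ≈ 349.79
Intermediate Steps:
g = 89/9 (g = -⅑*(-89) = 89/9 ≈ 9.8889)
U(O, s) = 80 + O² + 75*s (U(O, s) = (O² + 75*s) + 80 = 80 + O² + 75*s)
x = 0
E(F, V) = -64 - V + 3*F (E(F, V) = F + ((-64 + 2*F) - V) = F + (-64 - V + 2*F) = -64 - V + 3*F)
U(g, 3) + E(x, -11) = (80 + (89/9)² + 75*3) + (-64 - 1*(-11) + 3*0) = (80 + 7921/81 + 225) + (-64 + 11 + 0) = 32626/81 - 53 = 28333/81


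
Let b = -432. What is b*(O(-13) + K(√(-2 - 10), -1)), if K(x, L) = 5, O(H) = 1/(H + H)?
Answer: -27864/13 ≈ -2143.4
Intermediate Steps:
O(H) = 1/(2*H)
b*(O(-13) + K(√(-2 - 10), -1)) = -432*((½)/(-13) + 5) = -432*((½)*(-1/13) + 5) = -432*(-1/26 + 5) = -432*129/26 = -27864/13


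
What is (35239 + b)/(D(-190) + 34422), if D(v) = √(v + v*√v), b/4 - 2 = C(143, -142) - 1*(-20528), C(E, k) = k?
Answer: 116791/(34422 + √190*√(-1 - I*√190)) ≈ 3.3895 + 0.003691*I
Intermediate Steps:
b = 81552 (b = 8 + 4*(-142 - 1*(-20528)) = 8 + 4*(-142 + 20528) = 8 + 4*20386 = 8 + 81544 = 81552)
D(v) = √(v + v^(3/2))
(35239 + b)/(D(-190) + 34422) = (35239 + 81552)/(√(-190 + (-190)^(3/2)) + 34422) = 116791/(√(-190 - 190*I*√190) + 34422) = 116791/(34422 + √(-190 - 190*I*√190))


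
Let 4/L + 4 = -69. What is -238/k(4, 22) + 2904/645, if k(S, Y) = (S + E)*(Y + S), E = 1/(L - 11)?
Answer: 762217/352729 ≈ 2.1609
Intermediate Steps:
L = -4/73 (L = 4/(-4 - 69) = 4/(-73) = 4*(-1/73) = -4/73 ≈ -0.054795)
E = -73/807 (E = 1/(-4/73 - 11) = 1/(-807/73) = -73/807 ≈ -0.090459)
k(S, Y) = (-73/807 + S)*(S + Y) (k(S, Y) = (S - 73/807)*(Y + S) = (-73/807 + S)*(S + Y))
-238/k(4, 22) + 2904/645 = -238/(4**2 - 73/807*4 - 73/807*22 + 4*22) + 2904/645 = -238/(16 - 292/807 - 1606/807 + 88) + 2904*(1/645) = -238/82030/807 + 968/215 = -238*807/82030 + 968/215 = -96033/41015 + 968/215 = 762217/352729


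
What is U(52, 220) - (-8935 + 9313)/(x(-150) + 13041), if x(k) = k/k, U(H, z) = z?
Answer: 1434431/6521 ≈ 219.97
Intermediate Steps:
x(k) = 1
U(52, 220) - (-8935 + 9313)/(x(-150) + 13041) = 220 - (-8935 + 9313)/(1 + 13041) = 220 - 378/13042 = 220 - 1*189/6521 = 220 - 189/6521 = 1434431/6521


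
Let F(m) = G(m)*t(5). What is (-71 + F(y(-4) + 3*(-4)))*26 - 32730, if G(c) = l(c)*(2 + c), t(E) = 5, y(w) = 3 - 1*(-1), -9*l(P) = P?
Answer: -105808/3 ≈ -35269.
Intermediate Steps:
l(P) = -P/9
y(w) = 4 (y(w) = 3 + 1 = 4)
G(c) = -c*(2 + c)/9 (G(c) = (-c/9)*(2 + c) = -c*(2 + c)/9)
F(m) = -5*m*(2 + m)/9 (F(m) = -m*(2 + m)/9*5 = -5*m*(2 + m)/9)
(-71 + F(y(-4) + 3*(-4)))*26 - 32730 = (-71 - 5*(4 + 3*(-4))*(2 + (4 + 3*(-4)))/9)*26 - 32730 = (-71 - 5*(4 - 12)*(2 + (4 - 12))/9)*26 - 32730 = (-71 - 5/9*(-8)*(2 - 8))*26 - 32730 = (-71 - 5/9*(-8)*(-6))*26 - 32730 = (-71 - 80/3)*26 - 32730 = -293/3*26 - 32730 = -7618/3 - 32730 = -105808/3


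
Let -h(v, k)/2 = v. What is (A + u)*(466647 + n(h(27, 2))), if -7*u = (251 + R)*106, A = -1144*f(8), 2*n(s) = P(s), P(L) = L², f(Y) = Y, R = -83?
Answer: -5474956080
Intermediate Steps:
h(v, k) = -2*v
n(s) = s²/2
A = -9152 (A = -1144*8 = -9152)
u = -2544 (u = -(251 - 83)*106/7 = -24*106 = -⅐*17808 = -2544)
(A + u)*(466647 + n(h(27, 2))) = (-9152 - 2544)*(466647 + (-2*27)²/2) = -11696*(466647 + (½)*(-54)²) = -11696*(466647 + (½)*2916) = -11696*(466647 + 1458) = -11696*468105 = -5474956080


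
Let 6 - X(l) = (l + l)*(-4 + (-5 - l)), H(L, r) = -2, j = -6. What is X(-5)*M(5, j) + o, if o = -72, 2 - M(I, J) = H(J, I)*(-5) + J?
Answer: -4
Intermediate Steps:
M(I, J) = -8 - J (M(I, J) = 2 - (-2*(-5) + J) = 2 - (10 + J) = 2 + (-10 - J) = -8 - J)
X(l) = 6 - 2*l*(-9 - l) (X(l) = 6 - (l + l)*(-4 + (-5 - l)) = 6 - 2*l*(-9 - l))
X(-5)*M(5, j) + o = (6 + 2*(-5)**2 + 18*(-5))*(-8 - 1*(-6)) - 72 = (6 + 2*25 - 90)*(-8 + 6) - 72 = (6 + 50 - 90)*(-2) - 72 = -34*(-2) - 72 = 68 - 72 = -4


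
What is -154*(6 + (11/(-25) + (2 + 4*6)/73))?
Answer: -1662738/1825 ≈ -911.09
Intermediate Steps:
-154*(6 + (11/(-25) + (2 + 4*6)/73)) = -154*(6 + (11*(-1/25) + (2 + 24)*(1/73))) = -154*(6 + (-11/25 + 26*(1/73))) = -154*(6 + (-11/25 + 26/73)) = -154*(6 - 153/1825) = -154*10797/1825 = -1662738/1825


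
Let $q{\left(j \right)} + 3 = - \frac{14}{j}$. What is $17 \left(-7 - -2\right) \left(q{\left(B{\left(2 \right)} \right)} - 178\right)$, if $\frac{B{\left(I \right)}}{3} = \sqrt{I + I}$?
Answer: $\frac{46750}{3} \approx 15583.0$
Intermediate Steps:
$B{\left(I \right)} = 3 \sqrt{2} \sqrt{I}$ ($B{\left(I \right)} = 3 \sqrt{I + I} = 3 \sqrt{2 I} = 3 \sqrt{2} \sqrt{I}$)
$q{\left(j \right)} = -3 - \frac{14}{j}$
$17 \left(-7 - -2\right) \left(q{\left(B{\left(2 \right)} \right)} - 178\right) = 17 \left(-7 - -2\right) \left(\left(-3 - \frac{14}{3 \sqrt{2} \sqrt{2}}\right) - 178\right) = 17 \left(-7 + 2\right) \left(\left(-3 - \frac{14}{6}\right) - 178\right) = 17 \left(-5\right) \left(\left(-3 - \frac{7}{3}\right) - 178\right) = - 85 \left(\left(-3 - \frac{7}{3}\right) - 178\right) = - 85 \left(- \frac{16}{3} - 178\right) = \left(-85\right) \left(- \frac{550}{3}\right) = \frac{46750}{3}$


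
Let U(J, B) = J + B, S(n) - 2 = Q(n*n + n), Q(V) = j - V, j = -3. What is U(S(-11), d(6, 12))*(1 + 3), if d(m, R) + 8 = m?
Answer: -452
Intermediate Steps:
d(m, R) = -8 + m
Q(V) = -3 - V
S(n) = -1 - n - n**2 (S(n) = 2 + (-3 - (n*n + n)) = 2 + (-3 - (n**2 + n)) = 2 + (-3 - (n + n**2)) = 2 + (-3 + (-n - n**2)) = 2 + (-3 - n - n**2) = -1 - n - n**2)
U(J, B) = B + J
U(S(-11), d(6, 12))*(1 + 3) = ((-8 + 6) + (-1 - 1*(-11)*(1 - 11)))*(1 + 3) = (-2 + (-1 - 1*(-11)*(-10)))*4 = (-2 + (-1 - 110))*4 = (-2 - 111)*4 = -113*4 = -452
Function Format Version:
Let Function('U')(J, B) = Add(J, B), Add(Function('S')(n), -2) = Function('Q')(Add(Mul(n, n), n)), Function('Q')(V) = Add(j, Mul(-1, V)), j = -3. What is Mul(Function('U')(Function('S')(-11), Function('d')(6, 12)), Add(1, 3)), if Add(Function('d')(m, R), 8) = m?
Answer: -452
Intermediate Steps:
Function('d')(m, R) = Add(-8, m)
Function('Q')(V) = Add(-3, Mul(-1, V))
Function('S')(n) = Add(-1, Mul(-1, n), Mul(-1, Pow(n, 2))) (Function('S')(n) = Add(2, Add(-3, Mul(-1, Add(Mul(n, n), n)))) = Add(2, Add(-3, Mul(-1, Add(Pow(n, 2), n)))) = Add(2, Add(-3, Mul(-1, Add(n, Pow(n, 2))))) = Add(2, Add(-3, Add(Mul(-1, n), Mul(-1, Pow(n, 2))))) = Add(2, Add(-3, Mul(-1, n), Mul(-1, Pow(n, 2)))) = Add(-1, Mul(-1, n), Mul(-1, Pow(n, 2))))
Function('U')(J, B) = Add(B, J)
Mul(Function('U')(Function('S')(-11), Function('d')(6, 12)), Add(1, 3)) = Mul(Add(Add(-8, 6), Add(-1, Mul(-1, -11, Add(1, -11)))), Add(1, 3)) = Mul(Add(-2, Add(-1, Mul(-1, -11, -10))), 4) = Mul(Add(-2, Add(-1, -110)), 4) = Mul(Add(-2, -111), 4) = Mul(-113, 4) = -452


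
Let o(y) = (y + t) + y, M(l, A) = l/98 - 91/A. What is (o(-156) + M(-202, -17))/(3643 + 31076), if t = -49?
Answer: -297971/28920927 ≈ -0.010303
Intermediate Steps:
M(l, A) = -91/A + l/98 (M(l, A) = l*(1/98) - 91/A = l/98 - 91/A = -91/A + l/98)
o(y) = -49 + 2*y (o(y) = (y - 49) + y = (-49 + y) + y = -49 + 2*y)
(o(-156) + M(-202, -17))/(3643 + 31076) = ((-49 + 2*(-156)) + (-91/(-17) + (1/98)*(-202)))/(3643 + 31076) = ((-49 - 312) + (-91*(-1/17) - 101/49))/34719 = (-361 + (91/17 - 101/49))*(1/34719) = (-361 + 2742/833)*(1/34719) = -297971/833*1/34719 = -297971/28920927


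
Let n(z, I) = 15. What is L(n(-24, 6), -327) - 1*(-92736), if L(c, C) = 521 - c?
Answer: 93242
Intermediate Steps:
L(n(-24, 6), -327) - 1*(-92736) = (521 - 1*15) - 1*(-92736) = (521 - 15) + 92736 = 506 + 92736 = 93242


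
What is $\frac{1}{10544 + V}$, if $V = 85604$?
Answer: $\frac{1}{96148} \approx 1.0401 \cdot 10^{-5}$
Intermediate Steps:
$\frac{1}{10544 + V} = \frac{1}{10544 + 85604} = \frac{1}{96148}$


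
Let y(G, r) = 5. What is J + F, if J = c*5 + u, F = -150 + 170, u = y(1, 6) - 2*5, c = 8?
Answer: 55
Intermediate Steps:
u = -5 (u = 5 - 2*5 = 5 - 10 = -5)
F = 20
J = 35 (J = 8*5 - 5 = 40 - 5 = 35)
J + F = 35 + 20 = 55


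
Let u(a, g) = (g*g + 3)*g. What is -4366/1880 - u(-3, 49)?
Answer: -110730423/940 ≈ -1.1780e+5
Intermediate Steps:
u(a, g) = g*(3 + g²) (u(a, g) = (g² + 3)*g = (3 + g²)*g = g*(3 + g²))
-4366/1880 - u(-3, 49) = -4366/1880 - 49*(3 + 49²) = -4366*1/1880 - 49*(3 + 2401) = -2183/940 - 49*2404 = -2183/940 - 1*117796 = -2183/940 - 117796 = -110730423/940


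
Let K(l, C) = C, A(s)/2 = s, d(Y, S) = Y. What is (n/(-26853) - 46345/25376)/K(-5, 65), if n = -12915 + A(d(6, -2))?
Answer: -23514763/1135702880 ≈ -0.020705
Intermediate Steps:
A(s) = 2*s
n = -12903 (n = -12915 + 2*6 = -12915 + 12 = -12903)
(n/(-26853) - 46345/25376)/K(-5, 65) = (-12903/(-26853) - 46345/25376)/65 = (-12903*(-1/26853) - 46345*1/25376)*(1/65) = (4301/8951 - 3565/1952)*(1/65) = -23514763/17472352*1/65 = -23514763/1135702880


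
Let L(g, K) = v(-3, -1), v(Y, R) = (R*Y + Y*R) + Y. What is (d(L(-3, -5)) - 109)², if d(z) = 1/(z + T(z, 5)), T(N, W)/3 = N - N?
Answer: 106276/9 ≈ 11808.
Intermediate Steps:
T(N, W) = 0 (T(N, W) = 3*(N - N) = 3*0 = 0)
v(Y, R) = Y + 2*R*Y (v(Y, R) = (R*Y + R*Y) + Y = 2*R*Y + Y = Y + 2*R*Y)
L(g, K) = 3 (L(g, K) = -3*(1 + 2*(-1)) = -3*(1 - 2) = -3*(-1) = 3)
d(z) = 1/z (d(z) = 1/(z + 0) = 1/z)
(d(L(-3, -5)) - 109)² = (1/3 - 109)² = (⅓ - 109)² = (-326/3)² = 106276/9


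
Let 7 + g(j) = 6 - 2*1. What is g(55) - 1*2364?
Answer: -2367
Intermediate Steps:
g(j) = -3 (g(j) = -7 + (6 - 2*1) = -7 + (6 - 2) = -7 + 4 = -3)
g(55) - 1*2364 = -3 - 1*2364 = -3 - 2364 = -2367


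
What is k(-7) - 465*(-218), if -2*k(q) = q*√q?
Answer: 101370 + 7*I*√7/2 ≈ 1.0137e+5 + 9.2601*I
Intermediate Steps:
k(q) = -q^(3/2)/2 (k(q) = -q*√q/2 = -q^(3/2)/2)
k(-7) - 465*(-218) = -(-7)*I*√7/2 - 465*(-218) = -(-7)*I*√7/2 - 1*(-101370) = 7*I*√7/2 + 101370 = 101370 + 7*I*√7/2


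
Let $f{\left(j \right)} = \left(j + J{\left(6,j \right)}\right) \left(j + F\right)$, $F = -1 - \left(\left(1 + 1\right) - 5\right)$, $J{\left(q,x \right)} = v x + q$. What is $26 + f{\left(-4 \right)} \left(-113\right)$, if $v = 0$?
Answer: $478$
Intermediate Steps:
$J{\left(q,x \right)} = q$ ($J{\left(q,x \right)} = 0 x + q = 0 + q = q$)
$F = 2$ ($F = -1 - \left(2 - 5\right) = -1 - -3 = -1 + 3 = 2$)
$f{\left(j \right)} = \left(2 + j\right) \left(6 + j\right)$ ($f{\left(j \right)} = \left(j + 6\right) \left(j + 2\right) = \left(6 + j\right) \left(2 + j\right) = \left(2 + j\right) \left(6 + j\right)$)
$26 + f{\left(-4 \right)} \left(-113\right) = 26 + \left(12 + \left(-4\right)^{2} + 8 \left(-4\right)\right) \left(-113\right) = 26 + \left(12 + 16 - 32\right) \left(-113\right) = 26 - -452 = 26 + 452 = 478$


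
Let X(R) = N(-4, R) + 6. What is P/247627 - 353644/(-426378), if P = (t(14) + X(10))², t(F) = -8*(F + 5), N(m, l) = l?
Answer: 47729045138/52791352503 ≈ 0.90411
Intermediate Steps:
t(F) = -40 - 8*F (t(F) = -8*(5 + F) = -40 - 8*F)
X(R) = 6 + R (X(R) = R + 6 = 6 + R)
P = 18496 (P = ((-40 - 8*14) + (6 + 10))² = ((-40 - 112) + 16)² = (-152 + 16)² = (-136)² = 18496)
P/247627 - 353644/(-426378) = 18496/247627 - 353644/(-426378) = 18496*(1/247627) - 353644*(-1/426378) = 18496/247627 + 176822/213189 = 47729045138/52791352503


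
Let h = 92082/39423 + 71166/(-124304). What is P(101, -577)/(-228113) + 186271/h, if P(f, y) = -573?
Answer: 2041408387873503673/19323818351365 ≈ 1.0564e+5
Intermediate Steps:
h = 84711605/48043496 (h = 92082*(1/39423) + 71166*(-1/124304) = 30694/13141 - 35583/62152 = 84711605/48043496 ≈ 1.7632)
P(101, -577)/(-228113) + 186271/h = -573/(-228113) + 186271/(84711605/48043496) = -573*(-1/228113) + 186271*(48043496/84711605) = 573/228113 + 8949110043416/84711605 = 2041408387873503673/19323818351365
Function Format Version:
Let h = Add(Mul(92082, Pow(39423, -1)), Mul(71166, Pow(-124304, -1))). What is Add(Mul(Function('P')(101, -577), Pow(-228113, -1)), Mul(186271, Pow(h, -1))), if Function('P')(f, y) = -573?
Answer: Rational(2041408387873503673, 19323818351365) ≈ 1.0564e+5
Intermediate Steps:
h = Rational(84711605, 48043496) (h = Add(Mul(92082, Rational(1, 39423)), Mul(71166, Rational(-1, 124304))) = Add(Rational(30694, 13141), Rational(-35583, 62152)) = Rational(84711605, 48043496) ≈ 1.7632)
Add(Mul(Function('P')(101, -577), Pow(-228113, -1)), Mul(186271, Pow(h, -1))) = Add(Mul(-573, Pow(-228113, -1)), Mul(186271, Pow(Rational(84711605, 48043496), -1))) = Add(Mul(-573, Rational(-1, 228113)), Mul(186271, Rational(48043496, 84711605))) = Add(Rational(573, 228113), Rational(8949110043416, 84711605)) = Rational(2041408387873503673, 19323818351365)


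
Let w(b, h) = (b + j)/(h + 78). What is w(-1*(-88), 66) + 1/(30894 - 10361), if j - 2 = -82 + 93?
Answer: 2073977/2956752 ≈ 0.70144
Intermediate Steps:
j = 13 (j = 2 + (-82 + 93) = 2 + 11 = 13)
w(b, h) = (13 + b)/(78 + h) (w(b, h) = (b + 13)/(h + 78) = (13 + b)/(78 + h))
w(-1*(-88), 66) + 1/(30894 - 10361) = (13 - 1*(-88))/(78 + 66) + 1/(30894 - 10361) = (13 + 88)/144 + 1/20533 = (1/144)*101 + 1/20533 = 101/144 + 1/20533 = 2073977/2956752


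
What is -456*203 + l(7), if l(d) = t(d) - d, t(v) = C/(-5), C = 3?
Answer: -462878/5 ≈ -92576.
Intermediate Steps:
t(v) = -⅗ (t(v) = 3/(-5) = 3*(-⅕) = -⅗)
l(d) = -⅗ - d
-456*203 + l(7) = -456*203 + (-⅗ - 1*7) = -92568 + (-⅗ - 7) = -92568 - 38/5 = -462878/5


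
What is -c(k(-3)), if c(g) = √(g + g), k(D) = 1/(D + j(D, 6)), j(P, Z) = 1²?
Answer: -I ≈ -1.0*I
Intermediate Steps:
j(P, Z) = 1
k(D) = 1/(1 + D) (k(D) = 1/(D + 1) = 1/(1 + D))
c(g) = √2*√g (c(g) = √(2*g) = √2*√g)
-c(k(-3)) = -√2*√(1/(1 - 3)) = -√2*√(1/(-2)) = -√2*√(-½) = -√2*I*√2/2 = -I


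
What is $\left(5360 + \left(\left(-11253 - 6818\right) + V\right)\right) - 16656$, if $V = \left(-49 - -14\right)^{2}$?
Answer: $-28142$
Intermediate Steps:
$V = 1225$ ($V = \left(-49 + 14\right)^{2} = \left(-35\right)^{2} = 1225$)
$\left(5360 + \left(\left(-11253 - 6818\right) + V\right)\right) - 16656 = \left(5360 + \left(\left(-11253 - 6818\right) + 1225\right)\right) - 16656 = \left(5360 + \left(-18071 + 1225\right)\right) - 16656 = \left(5360 - 16846\right) - 16656 = -11486 - 16656 = -28142$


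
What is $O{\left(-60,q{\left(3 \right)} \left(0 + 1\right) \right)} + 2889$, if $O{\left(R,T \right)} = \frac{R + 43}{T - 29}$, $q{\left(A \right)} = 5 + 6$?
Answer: $\frac{52019}{18} \approx 2889.9$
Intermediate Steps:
$q{\left(A \right)} = 11$
$O{\left(R,T \right)} = \frac{43 + R}{-29 + T}$
$O{\left(-60,q{\left(3 \right)} \left(0 + 1\right) \right)} + 2889 = \frac{43 - 60}{-29 + 11 \left(0 + 1\right)} + 2889 = \frac{1}{-29 + 11 \cdot 1} \left(-17\right) + 2889 = \frac{1}{-29 + 11} \left(-17\right) + 2889 = \frac{1}{-18} \left(-17\right) + 2889 = \left(- \frac{1}{18}\right) \left(-17\right) + 2889 = \frac{17}{18} + 2889 = \frac{52019}{18}$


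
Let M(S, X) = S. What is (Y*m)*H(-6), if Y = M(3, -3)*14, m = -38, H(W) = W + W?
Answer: 19152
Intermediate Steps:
H(W) = 2*W
Y = 42 (Y = 3*14 = 42)
(Y*m)*H(-6) = (42*(-38))*(2*(-6)) = -1596*(-12) = 19152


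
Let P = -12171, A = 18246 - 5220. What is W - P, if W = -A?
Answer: -855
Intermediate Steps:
A = 13026
W = -13026 (W = -1*13026 = -13026)
W - P = -13026 - 1*(-12171) = -13026 + 12171 = -855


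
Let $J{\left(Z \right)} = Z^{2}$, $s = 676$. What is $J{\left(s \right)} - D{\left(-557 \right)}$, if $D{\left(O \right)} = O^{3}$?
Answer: $173265669$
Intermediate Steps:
$J{\left(s \right)} - D{\left(-557 \right)} = 676^{2} - \left(-557\right)^{3} = 456976 - -172808693 = 456976 + 172808693 = 173265669$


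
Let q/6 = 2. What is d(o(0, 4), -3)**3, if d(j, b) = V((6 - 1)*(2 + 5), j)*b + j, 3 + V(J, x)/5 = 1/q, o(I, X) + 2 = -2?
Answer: 4019679/64 ≈ 62808.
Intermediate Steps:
q = 12 (q = 6*2 = 12)
o(I, X) = -4 (o(I, X) = -2 - 2 = -4)
V(J, x) = -175/12 (V(J, x) = -15 + 5/12 = -175/12)
d(j, b) = j - 175*b/12 (d(j, b) = -175*b/12 + j = j - 175*b/12)
d(o(0, 4), -3)**3 = (-4 - 175/12*(-3))**3 = (-4 + 175/4)**3 = (159/4)**3 = 4019679/64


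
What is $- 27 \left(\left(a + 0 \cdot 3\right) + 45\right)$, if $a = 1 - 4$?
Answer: $-1134$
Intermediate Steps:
$a = -3$ ($a = 1 - 4 = -3$)
$- 27 \left(\left(a + 0 \cdot 3\right) + 45\right) = - 27 \left(\left(-3 + 0 \cdot 3\right) + 45\right) = - 27 \left(\left(-3 + 0\right) + 45\right) = - 27 \left(-3 + 45\right) = \left(-27\right) 42 = -1134$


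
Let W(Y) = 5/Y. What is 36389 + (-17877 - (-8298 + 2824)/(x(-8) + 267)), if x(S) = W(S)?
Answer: 39492864/2131 ≈ 18533.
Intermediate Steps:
x(S) = 5/S
36389 + (-17877 - (-8298 + 2824)/(x(-8) + 267)) = 36389 + (-17877 - (-8298 + 2824)/(5/(-8) + 267)) = 36389 + (-17877 - (-5474)/(5*(-⅛) + 267)) = 36389 + (-17877 - (-5474)/(-5/8 + 267)) = 36389 + (-17877 - (-5474)/2131/8) = 36389 + (-17877 - (-5474)*8/2131) = 36389 + (-17877 - 1*(-43792/2131)) = 36389 + (-17877 + 43792/2131) = 36389 - 38052095/2131 = 39492864/2131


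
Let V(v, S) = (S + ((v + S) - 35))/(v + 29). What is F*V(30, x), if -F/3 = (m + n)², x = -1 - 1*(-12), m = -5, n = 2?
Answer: -459/59 ≈ -7.7797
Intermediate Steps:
x = 11 (x = -1 + 12 = 11)
V(v, S) = (-35 + v + 2*S)/(29 + v) (V(v, S) = (S + ((S + v) - 35))/(29 + v) = (S + (-35 + S + v))/(29 + v) = (-35 + v + 2*S)/(29 + v))
F = -27 (F = -3*(-5 + 2)² = -3*(-3)² = -3*9 = -27)
F*V(30, x) = -27*(-35 + 30 + 2*11)/(29 + 30) = -27*(-35 + 30 + 22)/59 = -27*17/59 = -459/59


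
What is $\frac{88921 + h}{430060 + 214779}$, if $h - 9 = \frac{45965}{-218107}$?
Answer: $\frac{19396209545}{140643899773} \approx 0.13791$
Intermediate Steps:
$h = \frac{1916998}{218107}$ ($h = 9 + \frac{45965}{-218107} = 9 + 45965 \left(- \frac{1}{218107}\right) = 9 - \frac{45965}{218107} = \frac{1916998}{218107} \approx 8.7893$)
$\frac{88921 + h}{430060 + 214779} = \frac{88921 + \frac{1916998}{218107}}{430060 + 214779} = \frac{19396209545}{218107 \cdot 644839} = \frac{19396209545}{218107} \cdot \frac{1}{644839} = \frac{19396209545}{140643899773}$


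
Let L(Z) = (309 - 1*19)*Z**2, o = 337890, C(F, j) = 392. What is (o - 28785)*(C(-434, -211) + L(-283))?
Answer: 7179335169210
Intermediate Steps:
L(Z) = 290*Z**2 (L(Z) = (309 - 19)*Z**2 = 290*Z**2)
(o - 28785)*(C(-434, -211) + L(-283)) = (337890 - 28785)*(392 + 290*(-283)**2) = 309105*(392 + 290*80089) = 309105*(392 + 23225810) = 309105*23226202 = 7179335169210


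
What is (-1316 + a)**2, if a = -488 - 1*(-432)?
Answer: 1882384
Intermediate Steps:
a = -56 (a = -488 + 432 = -56)
(-1316 + a)**2 = (-1316 - 56)**2 = (-1372)**2 = 1882384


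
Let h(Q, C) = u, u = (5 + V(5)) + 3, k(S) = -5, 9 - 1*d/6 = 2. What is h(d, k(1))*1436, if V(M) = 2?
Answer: 14360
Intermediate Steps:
d = 42 (d = 54 - 6*2 = 54 - 12 = 42)
u = 10 (u = (5 + 2) + 3 = 7 + 3 = 10)
h(Q, C) = 10
h(d, k(1))*1436 = 10*1436 = 14360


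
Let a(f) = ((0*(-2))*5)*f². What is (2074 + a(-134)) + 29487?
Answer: 31561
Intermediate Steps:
a(f) = 0 (a(f) = (0*5)*f² = 0*f² = 0)
(2074 + a(-134)) + 29487 = (2074 + 0) + 29487 = 2074 + 29487 = 31561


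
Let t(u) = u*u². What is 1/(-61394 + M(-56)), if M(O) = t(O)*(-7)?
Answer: 1/1167918 ≈ 8.5622e-7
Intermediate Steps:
t(u) = u³
M(O) = -7*O³ (M(O) = O³*(-7) = -7*O³)
1/(-61394 + M(-56)) = 1/(-61394 - 7*(-56)³) = 1/(-61394 - 7*(-175616)) = 1/(-61394 + 1229312) = 1/1167918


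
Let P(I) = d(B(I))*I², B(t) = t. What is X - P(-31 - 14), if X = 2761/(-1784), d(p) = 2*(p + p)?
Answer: 650265239/1784 ≈ 3.6450e+5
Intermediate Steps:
d(p) = 4*p (d(p) = 2*(2*p) = 4*p)
P(I) = 4*I³ (P(I) = (4*I)*I² = 4*I³)
X = -2761/1784 (X = 2761*(-1/1784) = -2761/1784 ≈ -1.5476)
X - P(-31 - 14) = -2761/1784 - 4*(-31 - 14)³ = -2761/1784 - 4*(-45)³ = -2761/1784 - 4*(-91125) = -2761/1784 - 1*(-364500) = -2761/1784 + 364500 = 650265239/1784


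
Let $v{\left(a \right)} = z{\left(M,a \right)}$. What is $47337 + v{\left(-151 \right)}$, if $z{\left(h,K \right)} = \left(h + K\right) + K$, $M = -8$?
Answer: $47027$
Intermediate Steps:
$z{\left(h,K \right)} = h + 2 K$ ($z{\left(h,K \right)} = \left(K + h\right) + K = h + 2 K$)
$v{\left(a \right)} = -8 + 2 a$
$47337 + v{\left(-151 \right)} = 47337 + \left(-8 + 2 \left(-151\right)\right) = 47337 - 310 = 47027$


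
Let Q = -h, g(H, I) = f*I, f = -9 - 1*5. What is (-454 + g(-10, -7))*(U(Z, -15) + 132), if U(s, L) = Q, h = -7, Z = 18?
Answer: -49484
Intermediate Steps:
f = -14 (f = -9 - 5 = -14)
g(H, I) = -14*I
Q = 7 (Q = -1*(-7) = 7)
U(s, L) = 7
(-454 + g(-10, -7))*(U(Z, -15) + 132) = (-454 - 14*(-7))*(7 + 132) = (-454 + 98)*139 = -356*139 = -49484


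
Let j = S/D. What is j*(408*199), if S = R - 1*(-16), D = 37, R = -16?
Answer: 0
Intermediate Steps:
S = 0 (S = -16 - 1*(-16) = -16 + 16 = 0)
j = 0 (j = 0/37 = 0*(1/37) = 0)
j*(408*199) = 0*(408*199) = 0*81192 = 0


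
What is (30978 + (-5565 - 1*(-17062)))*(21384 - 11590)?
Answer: 416000150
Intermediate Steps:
(30978 + (-5565 - 1*(-17062)))*(21384 - 11590) = (30978 + (-5565 + 17062))*9794 = (30978 + 11497)*9794 = 42475*9794 = 416000150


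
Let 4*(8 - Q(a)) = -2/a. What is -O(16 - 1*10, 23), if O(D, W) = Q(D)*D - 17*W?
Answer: 685/2 ≈ 342.50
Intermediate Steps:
Q(a) = 8 + 1/(2*a) (Q(a) = 8 - (-1)/(2*a) = 8 + 1/(2*a))
O(D, W) = -17*W + D*(8 + 1/(2*D)) (O(D, W) = (8 + 1/(2*D))*D - 17*W = D*(8 + 1/(2*D)) - 17*W = -17*W + D*(8 + 1/(2*D)))
-O(16 - 1*10, 23) = -(1/2 - 17*23 + 8*(16 - 1*10)) = -(1/2 - 391 + 8*(16 - 10)) = -(1/2 - 391 + 8*6) = -(1/2 - 391 + 48) = -1*(-685/2) = 685/2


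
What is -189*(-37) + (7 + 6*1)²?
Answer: 7162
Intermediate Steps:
-189*(-37) + (7 + 6*1)² = 6993 + (7 + 6)² = 6993 + 13² = 6993 + 169 = 7162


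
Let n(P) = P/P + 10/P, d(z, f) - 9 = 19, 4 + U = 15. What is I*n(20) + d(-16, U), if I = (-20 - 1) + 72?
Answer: 209/2 ≈ 104.50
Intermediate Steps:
U = 11 (U = -4 + 15 = 11)
d(z, f) = 28 (d(z, f) = 9 + 19 = 28)
I = 51 (I = -21 + 72 = 51)
n(P) = 1 + 10/P
I*n(20) + d(-16, U) = 51*((10 + 20)/20) + 28 = 51*((1/20)*30) + 28 = 51*(3/2) + 28 = 153/2 + 28 = 209/2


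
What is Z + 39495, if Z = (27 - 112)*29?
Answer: 37030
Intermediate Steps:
Z = -2465 (Z = -85*29 = -2465)
Z + 39495 = -2465 + 39495 = 37030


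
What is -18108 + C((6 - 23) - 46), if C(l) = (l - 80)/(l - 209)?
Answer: -4925233/272 ≈ -18107.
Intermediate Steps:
C(l) = (-80 + l)/(-209 + l)
-18108 + C((6 - 23) - 46) = -18108 + (-80 + ((6 - 23) - 46))/(-209 + ((6 - 23) - 46)) = -18108 + (-80 + (-17 - 46))/(-209 + (-17 - 46)) = -18108 + (-80 - 63)/(-209 - 63) = -18108 - 143/(-272) = -18108 - 1/272*(-143) = -18108 + 143/272 = -4925233/272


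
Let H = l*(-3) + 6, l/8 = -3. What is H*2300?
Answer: 179400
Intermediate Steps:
l = -24 (l = 8*(-3) = -24)
H = 78 (H = -24*(-3) + 6 = 72 + 6 = 78)
H*2300 = 78*2300 = 179400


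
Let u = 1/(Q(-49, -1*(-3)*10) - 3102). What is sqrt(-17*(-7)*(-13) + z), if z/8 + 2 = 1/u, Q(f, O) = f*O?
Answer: I*sqrt(38139) ≈ 195.29*I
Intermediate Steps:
Q(f, O) = O*f
u = -1/4572 (u = 1/((-1*(-3)*10)*(-49) - 3102) = 1/((3*10)*(-49) - 3102) = 1/(30*(-49) - 3102) = 1/(-1470 - 3102) = 1/(-4572) = -1/4572 ≈ -0.00021872)
z = -36592 (z = -16 + 8/(-1/4572) = -16 + 8*(-4572) = -16 - 36576 = -36592)
sqrt(-17*(-7)*(-13) + z) = sqrt(-17*(-7)*(-13) - 36592) = sqrt(119*(-13) - 36592) = sqrt(-1547 - 36592) = sqrt(-38139) = I*sqrt(38139)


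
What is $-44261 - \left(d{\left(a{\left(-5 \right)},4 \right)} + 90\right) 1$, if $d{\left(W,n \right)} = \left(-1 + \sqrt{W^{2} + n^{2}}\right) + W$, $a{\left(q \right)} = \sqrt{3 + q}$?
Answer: $-44350 - \sqrt{14} - i \sqrt{2} \approx -44354.0 - 1.4142 i$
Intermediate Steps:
$d{\left(W,n \right)} = -1 + W + \sqrt{W^{2} + n^{2}}$
$-44261 - \left(d{\left(a{\left(-5 \right)},4 \right)} + 90\right) 1 = -44261 - \left(\left(-1 + \sqrt{3 - 5} + \sqrt{\left(\sqrt{3 - 5}\right)^{2} + 4^{2}}\right) + 90\right) 1 = -44261 - \left(\left(-1 + \sqrt{-2} + \sqrt{\left(\sqrt{-2}\right)^{2} + 16}\right) + 90\right) 1 = -44261 - \left(\left(-1 + i \sqrt{2} + \sqrt{\left(i \sqrt{2}\right)^{2} + 16}\right) + 90\right) 1 = -44261 - \left(\left(-1 + i \sqrt{2} + \sqrt{-2 + 16}\right) + 90\right) 1 = -44261 - \left(\left(-1 + i \sqrt{2} + \sqrt{14}\right) + 90\right) 1 = -44261 - \left(\left(-1 + \sqrt{14} + i \sqrt{2}\right) + 90\right) 1 = -44261 - \left(89 + \sqrt{14} + i \sqrt{2}\right) 1 = -44261 - \left(89 + \sqrt{14} + i \sqrt{2}\right) = -44350 - \sqrt{14} - i \sqrt{2}$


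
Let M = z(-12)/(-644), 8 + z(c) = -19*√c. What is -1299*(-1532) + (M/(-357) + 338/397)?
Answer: 45410125385524/22818369 - 19*I*√3/114954 ≈ 1.9901e+6 - 0.00028628*I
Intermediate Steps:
z(c) = -8 - 19*√c
M = 2/161 + 19*I*√3/322 (M = (-8 - 38*I*√3)/(-644) = (-8 - 38*I*√3)*(-1/644) = 2/161 + 19*I*√3/322 ≈ 0.012422 + 0.1022*I)
-1299*(-1532) + (M/(-357) + 338/397) = -1299*(-1532) + ((2/161 + 19*I*√3/322)/(-357) + 338/397) = 1990068 + ((2/161 + 19*I*√3/322)*(-1/357) + 338*(1/397)) = 1990068 + ((-2/57477 - 19*I*√3/114954) + 338/397) = 1990068 + (19426432/22818369 - 19*I*√3/114954) = 45410125385524/22818369 - 19*I*√3/114954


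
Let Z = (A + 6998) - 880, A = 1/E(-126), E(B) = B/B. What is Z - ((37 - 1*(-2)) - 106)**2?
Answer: 1630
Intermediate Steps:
E(B) = 1
A = 1 (A = 1/1 = 1)
Z = 6119 (Z = (1 + 6998) - 880 = 6999 - 880 = 6119)
Z - ((37 - 1*(-2)) - 106)**2 = 6119 - ((37 - 1*(-2)) - 106)**2 = 6119 - ((37 + 2) - 106)**2 = 6119 - (39 - 106)**2 = 6119 - 1*(-67)**2 = 6119 - 1*4489 = 6119 - 4489 = 1630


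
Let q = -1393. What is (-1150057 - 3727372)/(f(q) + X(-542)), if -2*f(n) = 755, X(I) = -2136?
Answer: 9754858/5027 ≈ 1940.5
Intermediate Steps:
f(n) = -755/2 (f(n) = -½*755 = -755/2)
(-1150057 - 3727372)/(f(q) + X(-542)) = (-1150057 - 3727372)/(-755/2 - 2136) = -4877429/(-5027/2) = -4877429*(-2/5027) = 9754858/5027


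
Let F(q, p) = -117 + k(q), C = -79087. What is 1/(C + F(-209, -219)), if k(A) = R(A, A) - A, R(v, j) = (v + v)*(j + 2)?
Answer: 1/7531 ≈ 0.00013278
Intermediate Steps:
R(v, j) = 2*v*(2 + j) (R(v, j) = (2*v)*(2 + j) = 2*v*(2 + j))
k(A) = -A + 2*A*(2 + A) (k(A) = 2*A*(2 + A) - A = -A + 2*A*(2 + A))
F(q, p) = -117 + q*(3 + 2*q)
1/(C + F(-209, -219)) = 1/(-79087 + (-117 - 1*(-209) + 2*(-209)*(2 - 209))) = 1/(-79087 + (-117 + 209 + 2*(-209)*(-207))) = 1/(-79087 + (-117 + 209 + 86526)) = 1/(-79087 + 86618) = 1/7531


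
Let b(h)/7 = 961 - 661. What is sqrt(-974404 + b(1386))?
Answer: 4*I*sqrt(60769) ≈ 986.05*I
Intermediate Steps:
b(h) = 2100 (b(h) = 7*(961 - 661) = 7*300 = 2100)
sqrt(-974404 + b(1386)) = sqrt(-974404 + 2100) = sqrt(-972304) = 4*I*sqrt(60769)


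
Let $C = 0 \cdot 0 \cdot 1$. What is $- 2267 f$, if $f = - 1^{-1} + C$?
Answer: $2267$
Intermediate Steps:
$C = 0$ ($C = 0 \cdot 1 = 0$)
$f = -1$ ($f = - 1^{-1} + 0 = \left(-1\right) 1 + 0 = -1 + 0 = -1$)
$- 2267 f = \left(-2267\right) \left(-1\right) = 2267$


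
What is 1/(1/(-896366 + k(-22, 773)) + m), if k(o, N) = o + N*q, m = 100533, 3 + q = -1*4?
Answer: 901799/90660558866 ≈ 9.9470e-6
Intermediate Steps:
q = -7 (q = -3 - 1*4 = -3 - 4 = -7)
k(o, N) = o - 7*N (k(o, N) = o + N*(-7) = o - 7*N)
1/(1/(-896366 + k(-22, 773)) + m) = 1/(1/(-896366 + (-22 - 7*773)) + 100533) = 1/(1/(-896366 + (-22 - 5411)) + 100533) = 1/(1/(-896366 - 5433) + 100533) = 1/(1/(-901799) + 100533) = 1/(-1/901799 + 100533) = 1/(90660558866/901799) = 901799/90660558866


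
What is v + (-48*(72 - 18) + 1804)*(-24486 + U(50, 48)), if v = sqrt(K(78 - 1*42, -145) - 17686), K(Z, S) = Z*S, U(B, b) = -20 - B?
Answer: 19350128 + I*sqrt(22906) ≈ 1.935e+7 + 151.35*I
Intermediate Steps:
K(Z, S) = S*Z
v = I*sqrt(22906) (v = sqrt(-145*(78 - 1*42) - 17686) = sqrt(-145*(78 - 42) - 17686) = sqrt(-145*36 - 17686) = sqrt(-5220 - 17686) = sqrt(-22906) = I*sqrt(22906) ≈ 151.35*I)
v + (-48*(72 - 18) + 1804)*(-24486 + U(50, 48)) = I*sqrt(22906) + (-48*(72 - 18) + 1804)*(-24486 + (-20 - 1*50)) = I*sqrt(22906) + (-48*54 + 1804)*(-24486 + (-20 - 50)) = I*sqrt(22906) + (-2592 + 1804)*(-24486 - 70) = I*sqrt(22906) - 788*(-24556) = I*sqrt(22906) + 19350128 = 19350128 + I*sqrt(22906)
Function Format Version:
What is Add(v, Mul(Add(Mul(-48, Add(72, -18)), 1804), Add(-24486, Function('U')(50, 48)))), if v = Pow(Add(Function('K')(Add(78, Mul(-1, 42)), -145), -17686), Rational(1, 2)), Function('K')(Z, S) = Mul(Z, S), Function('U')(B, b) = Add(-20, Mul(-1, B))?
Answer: Add(19350128, Mul(I, Pow(22906, Rational(1, 2)))) ≈ Add(1.9350e+7, Mul(151.35, I))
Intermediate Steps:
Function('K')(Z, S) = Mul(S, Z)
v = Mul(I, Pow(22906, Rational(1, 2))) (v = Pow(Add(Mul(-145, Add(78, Mul(-1, 42))), -17686), Rational(1, 2)) = Pow(Add(Mul(-145, Add(78, -42)), -17686), Rational(1, 2)) = Pow(Add(Mul(-145, 36), -17686), Rational(1, 2)) = Pow(Add(-5220, -17686), Rational(1, 2)) = Pow(-22906, Rational(1, 2)) = Mul(I, Pow(22906, Rational(1, 2))) ≈ Mul(151.35, I))
Add(v, Mul(Add(Mul(-48, Add(72, -18)), 1804), Add(-24486, Function('U')(50, 48)))) = Add(Mul(I, Pow(22906, Rational(1, 2))), Mul(Add(Mul(-48, Add(72, -18)), 1804), Add(-24486, Add(-20, Mul(-1, 50))))) = Add(Mul(I, Pow(22906, Rational(1, 2))), Mul(Add(Mul(-48, 54), 1804), Add(-24486, Add(-20, -50)))) = Add(Mul(I, Pow(22906, Rational(1, 2))), Mul(Add(-2592, 1804), Add(-24486, -70))) = Add(Mul(I, Pow(22906, Rational(1, 2))), Mul(-788, -24556)) = Add(Mul(I, Pow(22906, Rational(1, 2))), 19350128) = Add(19350128, Mul(I, Pow(22906, Rational(1, 2))))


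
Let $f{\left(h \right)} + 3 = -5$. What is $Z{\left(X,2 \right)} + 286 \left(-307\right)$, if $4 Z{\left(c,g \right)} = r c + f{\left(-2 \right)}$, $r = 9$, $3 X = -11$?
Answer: $- \frac{351249}{4} \approx -87812.0$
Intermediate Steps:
$X = - \frac{11}{3}$ ($X = \frac{1}{3} \left(-11\right) = - \frac{11}{3} \approx -3.6667$)
$f{\left(h \right)} = -8$ ($f{\left(h \right)} = -3 - 5 = -8$)
$Z{\left(c,g \right)} = -2 + \frac{9 c}{4}$ ($Z{\left(c,g \right)} = \frac{9 c - 8}{4} = \frac{-8 + 9 c}{4} = -2 + \frac{9 c}{4}$)
$Z{\left(X,2 \right)} + 286 \left(-307\right) = \left(-2 + \frac{9}{4} \left(- \frac{11}{3}\right)\right) + 286 \left(-307\right) = \left(-2 - \frac{33}{4}\right) - 87802 = - \frac{41}{4} - 87802 = - \frac{351249}{4}$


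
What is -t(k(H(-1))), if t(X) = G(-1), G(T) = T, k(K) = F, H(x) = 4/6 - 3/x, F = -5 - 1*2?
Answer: 1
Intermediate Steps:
F = -7 (F = -5 - 2 = -7)
H(x) = ⅔ - 3/x (H(x) = 4*(⅙) - 3/x = ⅔ - 3/x)
k(K) = -7
t(X) = -1
-t(k(H(-1))) = -1*(-1) = 1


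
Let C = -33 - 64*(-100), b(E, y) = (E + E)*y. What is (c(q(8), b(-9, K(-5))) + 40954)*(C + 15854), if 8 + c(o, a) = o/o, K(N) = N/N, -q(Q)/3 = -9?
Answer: 909883287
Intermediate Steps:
q(Q) = 27 (q(Q) = -3*(-9) = 27)
K(N) = 1
b(E, y) = 2*E*y (b(E, y) = (2*E)*y = 2*E*y)
c(o, a) = -7 (c(o, a) = -8 + o/o = -8 + 1 = -7)
C = 6367 (C = -33 + 6400 = 6367)
(c(q(8), b(-9, K(-5))) + 40954)*(C + 15854) = (-7 + 40954)*(6367 + 15854) = 40947*22221 = 909883287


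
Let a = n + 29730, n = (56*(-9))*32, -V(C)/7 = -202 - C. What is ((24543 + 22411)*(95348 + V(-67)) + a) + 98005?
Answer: 4521453129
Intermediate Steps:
V(C) = 1414 + 7*C (V(C) = -7*(-202 - C) = 1414 + 7*C)
n = -16128 (n = -504*32 = -16128)
a = 13602 (a = -16128 + 29730 = 13602)
((24543 + 22411)*(95348 + V(-67)) + a) + 98005 = ((24543 + 22411)*(95348 + (1414 + 7*(-67))) + 13602) + 98005 = (46954*(95348 + (1414 - 469)) + 13602) + 98005 = (46954*(95348 + 945) + 13602) + 98005 = (46954*96293 + 13602) + 98005 = (4521341522 + 13602) + 98005 = 4521355124 + 98005 = 4521453129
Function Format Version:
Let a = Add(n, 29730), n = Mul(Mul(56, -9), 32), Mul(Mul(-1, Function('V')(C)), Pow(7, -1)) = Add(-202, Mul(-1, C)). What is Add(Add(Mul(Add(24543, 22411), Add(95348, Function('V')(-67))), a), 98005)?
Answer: 4521453129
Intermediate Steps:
Function('V')(C) = Add(1414, Mul(7, C)) (Function('V')(C) = Mul(-7, Add(-202, Mul(-1, C))) = Add(1414, Mul(7, C)))
n = -16128 (n = Mul(-504, 32) = -16128)
a = 13602 (a = Add(-16128, 29730) = 13602)
Add(Add(Mul(Add(24543, 22411), Add(95348, Function('V')(-67))), a), 98005) = Add(Add(Mul(Add(24543, 22411), Add(95348, Add(1414, Mul(7, -67)))), 13602), 98005) = Add(Add(Mul(46954, Add(95348, Add(1414, -469))), 13602), 98005) = Add(Add(Mul(46954, Add(95348, 945)), 13602), 98005) = Add(Add(Mul(46954, 96293), 13602), 98005) = Add(Add(4521341522, 13602), 98005) = Add(4521355124, 98005) = 4521453129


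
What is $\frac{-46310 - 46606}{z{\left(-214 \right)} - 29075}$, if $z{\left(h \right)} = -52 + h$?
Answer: $\frac{92916}{29341} \approx 3.1668$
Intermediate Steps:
$\frac{-46310 - 46606}{z{\left(-214 \right)} - 29075} = \frac{-46310 - 46606}{\left(-52 - 214\right) - 29075} = - \frac{92916}{-266 - 29075} = - \frac{92916}{-29341} = \left(-92916\right) \left(- \frac{1}{29341}\right) = \frac{92916}{29341}$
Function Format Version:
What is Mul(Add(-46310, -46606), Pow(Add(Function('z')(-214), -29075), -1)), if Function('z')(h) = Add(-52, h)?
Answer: Rational(92916, 29341) ≈ 3.1668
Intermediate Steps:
Mul(Add(-46310, -46606), Pow(Add(Function('z')(-214), -29075), -1)) = Mul(Add(-46310, -46606), Pow(Add(Add(-52, -214), -29075), -1)) = Mul(-92916, Pow(Add(-266, -29075), -1)) = Mul(-92916, Pow(-29341, -1)) = Mul(-92916, Rational(-1, 29341)) = Rational(92916, 29341)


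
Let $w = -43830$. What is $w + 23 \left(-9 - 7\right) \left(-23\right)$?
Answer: $-35366$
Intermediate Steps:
$w + 23 \left(-9 - 7\right) \left(-23\right) = -43830 + 23 \left(-9 - 7\right) \left(-23\right) = -43830 + 23 \left(-16\right) \left(-23\right) = -43830 - -8464 = -43830 + 8464 = -35366$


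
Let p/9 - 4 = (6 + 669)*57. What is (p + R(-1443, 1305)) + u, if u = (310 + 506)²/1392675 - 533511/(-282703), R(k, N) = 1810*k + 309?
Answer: -297280866918771519/131237800175 ≈ -2.2652e+6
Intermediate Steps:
R(k, N) = 309 + 1810*k
p = 346311 (p = 36 + 9*((6 + 669)*57) = 36 + 9*(675*57) = 36 + 9*38475 = 36 + 346275 = 346311)
u = 310415640231/131237800175 (u = 816²*(1/1392675) - 533511*(-1/282703) = 665856*(1/1392675) + 533511/282703 = 221952/464225 + 533511/282703 = 310415640231/131237800175 ≈ 2.3653)
(p + R(-1443, 1305)) + u = (346311 + (309 + 1810*(-1443))) + 310415640231/131237800175 = (346311 + (309 - 2611830)) + 310415640231/131237800175 = (346311 - 2611521) + 310415640231/131237800175 = -2265210 + 310415640231/131237800175 = -297280866918771519/131237800175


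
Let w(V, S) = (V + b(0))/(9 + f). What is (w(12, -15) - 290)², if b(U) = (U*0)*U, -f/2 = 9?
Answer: 763876/9 ≈ 84875.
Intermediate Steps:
f = -18 (f = -2*9 = -18)
b(U) = 0 (b(U) = 0*U = 0)
w(V, S) = -V/9 (w(V, S) = (V + 0)/(9 - 18) = V/(-9) = V*(-⅑) = -V/9)
(w(12, -15) - 290)² = (-⅑*12 - 290)² = (-4/3 - 290)² = (-874/3)² = 763876/9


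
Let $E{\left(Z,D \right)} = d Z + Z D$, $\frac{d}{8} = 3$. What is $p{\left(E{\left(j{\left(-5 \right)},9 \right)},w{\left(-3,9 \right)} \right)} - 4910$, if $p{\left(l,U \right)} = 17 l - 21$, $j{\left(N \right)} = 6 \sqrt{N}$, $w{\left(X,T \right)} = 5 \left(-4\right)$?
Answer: $-4931 + 3366 i \sqrt{5} \approx -4931.0 + 7526.6 i$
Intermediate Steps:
$d = 24$ ($d = 8 \cdot 3 = 24$)
$w{\left(X,T \right)} = -20$
$E{\left(Z,D \right)} = 24 Z + D Z$ ($E{\left(Z,D \right)} = 24 Z + Z D = 24 Z + D Z$)
$p{\left(l,U \right)} = -21 + 17 l$
$p{\left(E{\left(j{\left(-5 \right)},9 \right)},w{\left(-3,9 \right)} \right)} - 4910 = \left(-21 + 17 \cdot 6 \sqrt{-5} \left(24 + 9\right)\right) - 4910 = \left(-21 + 17 \cdot 6 i \sqrt{5} \cdot 33\right) - 4910 = \left(-21 + 17 \cdot 198 i \sqrt{5}\right) - 4910 = \left(-21 + 3366 i \sqrt{5}\right) - 4910 = -4931 + 3366 i \sqrt{5}$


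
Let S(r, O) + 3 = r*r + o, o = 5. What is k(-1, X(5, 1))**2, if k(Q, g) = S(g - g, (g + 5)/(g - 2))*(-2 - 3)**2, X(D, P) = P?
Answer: 2500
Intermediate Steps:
S(r, O) = 2 + r**2 (S(r, O) = -3 + (r*r + 5) = -3 + (r**2 + 5) = -3 + (5 + r**2) = 2 + r**2)
k(Q, g) = 50 (k(Q, g) = (2 + (g - g)**2)*(-2 - 3)**2 = (2 + 0**2)*(-5)**2 = (2 + 0)*25 = 2*25 = 50)
k(-1, X(5, 1))**2 = 50**2 = 2500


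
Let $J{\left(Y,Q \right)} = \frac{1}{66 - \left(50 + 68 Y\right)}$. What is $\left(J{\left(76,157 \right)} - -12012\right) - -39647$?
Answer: $\frac{266147167}{5152} \approx 51659.0$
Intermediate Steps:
$J{\left(Y,Q \right)} = \frac{1}{16 - 68 Y}$ ($J{\left(Y,Q \right)} = \frac{1}{66 - \left(50 + 68 Y\right)} = \frac{1}{16 - 68 Y}$)
$\left(J{\left(76,157 \right)} - -12012\right) - -39647 = \left(- \frac{1}{-16 + 68 \cdot 76} - -12012\right) - -39647 = \left(- \frac{1}{-16 + 5168} + 12012\right) + 39647 = \left(- \frac{1}{5152} + 12012\right) + 39647 = \frac{61885823}{5152} + 39647 = \frac{266147167}{5152}$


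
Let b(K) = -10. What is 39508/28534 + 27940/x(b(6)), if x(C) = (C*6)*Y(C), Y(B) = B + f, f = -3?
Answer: 20701405/556413 ≈ 37.205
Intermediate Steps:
Y(B) = -3 + B (Y(B) = B - 3 = -3 + B)
x(C) = 6*C*(-3 + C) (x(C) = (C*6)*(-3 + C) = (6*C)*(-3 + C) = 6*C*(-3 + C))
39508/28534 + 27940/x(b(6)) = 39508/28534 + 27940/((6*(-10)*(-3 - 10))) = 39508*(1/28534) + 27940/((6*(-10)*(-13))) = 19754/14267 + 27940/780 = 19754/14267 + 27940*(1/780) = 19754/14267 + 1397/39 = 20701405/556413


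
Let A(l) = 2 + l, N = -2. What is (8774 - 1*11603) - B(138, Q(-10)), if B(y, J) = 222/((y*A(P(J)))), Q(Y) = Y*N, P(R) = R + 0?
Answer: -1431511/506 ≈ -2829.1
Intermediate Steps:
P(R) = R
Q(Y) = -2*Y (Q(Y) = Y*(-2) = -2*Y)
B(y, J) = 222/(y*(2 + J)) (B(y, J) = 222/((y*(2 + J))) = 222*(1/(y*(2 + J))) = 222/(y*(2 + J)))
(8774 - 1*11603) - B(138, Q(-10)) = (8774 - 1*11603) - 222/(138*(2 - 2*(-10))) = (8774 - 11603) - 222/(138*(2 + 20)) = -2829 - 222/(138*22) = -2829 - 1*37/506 = -2829 - 37/506 = -1431511/506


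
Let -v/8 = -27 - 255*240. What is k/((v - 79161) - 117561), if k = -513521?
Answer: -513521/293094 ≈ -1.7521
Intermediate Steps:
v = 489816 (v = -8*(-27 - 255*240) = -8*(-27 - 61200) = -8*(-61227) = 489816)
k/((v - 79161) - 117561) = -513521/((489816 - 79161) - 117561) = -513521/(410655 - 117561) = -513521/293094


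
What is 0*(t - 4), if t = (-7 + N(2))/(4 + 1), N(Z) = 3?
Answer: 0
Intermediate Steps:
t = -⅘ (t = (-7 + 3)/(4 + 1) = -4/5 = -4*⅕ = -⅘ ≈ -0.80000)
0*(t - 4) = 0*(-⅘ - 4) = 0*(-24/5) = 0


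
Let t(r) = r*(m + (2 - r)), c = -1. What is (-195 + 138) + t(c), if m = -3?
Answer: -57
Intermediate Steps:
t(r) = r*(-1 - r) (t(r) = r*(-3 + (2 - r)) = r*(-1 - r))
(-195 + 138) + t(c) = (-195 + 138) - 1*(-1)*(1 - 1) = -57 - 1*(-1)*0 = -57 + 0 = -57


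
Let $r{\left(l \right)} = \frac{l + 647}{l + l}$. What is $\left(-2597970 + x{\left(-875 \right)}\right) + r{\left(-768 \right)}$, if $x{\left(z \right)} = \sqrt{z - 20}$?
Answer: $- \frac{3990481799}{1536} + i \sqrt{895} \approx -2.598 \cdot 10^{6} + 29.917 i$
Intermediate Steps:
$r{\left(l \right)} = \frac{647 + l}{2 l}$
$x{\left(z \right)} = \sqrt{-20 + z}$
$\left(-2597970 + x{\left(-875 \right)}\right) + r{\left(-768 \right)} = \left(-2597970 + \sqrt{-20 - 875}\right) + \frac{647 - 768}{2 \left(-768\right)} = \left(-2597970 + \sqrt{-895}\right) + \frac{1}{2} \left(- \frac{1}{768}\right) \left(-121\right) = \left(-2597970 + i \sqrt{895}\right) + \frac{121}{1536} = - \frac{3990481799}{1536} + i \sqrt{895}$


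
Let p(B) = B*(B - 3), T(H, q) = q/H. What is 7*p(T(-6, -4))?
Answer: -98/9 ≈ -10.889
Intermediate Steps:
p(B) = B*(-3 + B)
7*p(T(-6, -4)) = 7*((-4/(-6))*(-3 - 4/(-6))) = 7*((-4*(-⅙))*(-3 - 4*(-⅙))) = 7*(2*(-3 + ⅔)/3) = 7*((⅔)*(-7/3)) = 7*(-14/9) = -98/9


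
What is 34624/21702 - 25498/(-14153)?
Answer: 521695534/153574203 ≈ 3.3970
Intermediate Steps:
34624/21702 - 25498/(-14153) = 34624*(1/21702) - 25498*(-1/14153) = 17312/10851 + 25498/14153 = 521695534/153574203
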